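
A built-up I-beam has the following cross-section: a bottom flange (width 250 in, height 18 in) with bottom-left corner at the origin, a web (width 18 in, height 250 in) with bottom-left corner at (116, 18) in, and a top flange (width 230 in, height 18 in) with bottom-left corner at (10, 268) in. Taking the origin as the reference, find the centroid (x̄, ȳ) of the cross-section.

bottom flange: A = 250 × 18 = 4500.00, centroid at (125.00, 9.00).
web: A = 18 × 250 = 4500.00, centroid at (125.00, 143.00).
top flange: A = 230 × 18 = 4140.00, centroid at (125.00, 277.00).
ΣA = 13140.00 in²
ΣAx̄ = (4500.00)(125.00) + (4500.00)(125.00) + (4140.00)(125.00) = 1642500.00 in³
ΣAȳ = (4500.00)(9.00) + (4500.00)(143.00) + (4140.00)(277.00) = 1830780.00 in³
x̄ = 1642500.00 / 13140.00 = 125.00 in
ȳ = 1830780.00 / 13140.00 = 139.33 in

x̄ = 125.00 in, ȳ = 139.33 in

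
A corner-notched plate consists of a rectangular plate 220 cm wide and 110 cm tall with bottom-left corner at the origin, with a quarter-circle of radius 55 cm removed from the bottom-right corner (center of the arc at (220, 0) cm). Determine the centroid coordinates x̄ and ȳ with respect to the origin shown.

x̄ = 100.57 cm, ȳ = 58.45 cm

Part | A | x̄ᵢ | ȳᵢ | A·x̄ᵢ | A·ȳᵢ
plate | 24200.00 | 110.00 | 55.00 | 2662000.00 | 1331000.00
removed quarter-circle | -2375.83 | 196.66 | 23.34 | -467224.14 | -55458.33
Σ | 21824.17 |  |  | 2194775.86 | 1275541.67
x̄ = 2194775.86 / 21824.17 = 100.57 cm
ȳ = 1275541.67 / 21824.17 = 58.45 cm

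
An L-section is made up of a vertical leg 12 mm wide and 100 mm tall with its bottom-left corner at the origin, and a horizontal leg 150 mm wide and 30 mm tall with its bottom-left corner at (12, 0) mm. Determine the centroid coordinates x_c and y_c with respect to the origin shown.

x_c = 69.95 mm, y_c = 22.37 mm

vertical leg: A = 12 × 100 = 1200.00, centroid at (6.00, 50.00).
horizontal leg: A = 150 × 30 = 4500.00, centroid at (87.00, 15.00).
ΣA = 5700.00 mm², ΣAx_c = 398700.00 mm³, ΣAy_c = 127500.00 mm³.
x_c = 398700.00/5700.00 = 69.95 mm; y_c = 127500.00/5700.00 = 22.37 mm.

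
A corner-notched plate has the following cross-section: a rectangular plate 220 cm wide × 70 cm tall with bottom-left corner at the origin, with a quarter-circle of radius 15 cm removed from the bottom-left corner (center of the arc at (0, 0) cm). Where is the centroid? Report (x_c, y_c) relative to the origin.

Part | A | x̄ᵢ | ȳᵢ | A·x̄ᵢ | A·ȳᵢ
plate | 15400.00 | 110.00 | 35.00 | 1694000.00 | 539000.00
removed quarter-circle | -176.71 | 6.37 | 6.37 | -1125.00 | -1125.00
Σ | 15223.29 |  |  | 1692875.00 | 537875.00
x_c = 1692875.00 / 15223.29 = 111.20 cm
y_c = 537875.00 / 15223.29 = 35.33 cm

x_c = 111.20 cm, y_c = 35.33 cm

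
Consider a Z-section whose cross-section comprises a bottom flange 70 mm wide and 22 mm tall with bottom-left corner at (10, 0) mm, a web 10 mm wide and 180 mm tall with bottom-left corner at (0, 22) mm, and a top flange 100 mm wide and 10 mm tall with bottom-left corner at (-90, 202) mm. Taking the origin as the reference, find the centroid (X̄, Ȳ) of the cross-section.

X̄ = 8.82 mm, Ȳ = 98.05 mm

bottom flange: A = 70 × 22 = 1540.00, centroid at (45.00, 11.00).
web: A = 10 × 180 = 1800.00, centroid at (5.00, 112.00).
top flange: A = 100 × 10 = 1000.00, centroid at (-40.00, 207.00).
ΣA = 4340.00 mm²
ΣAX̄ = (1540.00)(45.00) + (1800.00)(5.00) + (1000.00)(-40.00) = 38300.00 mm³
ΣAȲ = (1540.00)(11.00) + (1800.00)(112.00) + (1000.00)(207.00) = 425540.00 mm³
X̄ = 38300.00 / 4340.00 = 8.82 mm
Ȳ = 425540.00 / 4340.00 = 98.05 mm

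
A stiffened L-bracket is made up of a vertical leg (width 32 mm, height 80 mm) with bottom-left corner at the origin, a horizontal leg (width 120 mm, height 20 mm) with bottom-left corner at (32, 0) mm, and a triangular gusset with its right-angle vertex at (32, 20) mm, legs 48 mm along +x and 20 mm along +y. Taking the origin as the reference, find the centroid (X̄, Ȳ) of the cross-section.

X̄ = 52.35 mm, Ȳ = 25.59 mm

vertical leg: A = 32 × 80 = 2560.00, centroid at (16.00, 40.00).
horizontal leg: A = 120 × 20 = 2400.00, centroid at (92.00, 10.00).
gusset: A = ½·48·20 = 480.00, centroid at (48.00, 26.67).
ΣA = 5440.00 mm², ΣAX̄ = 284800.00 mm³, ΣAȲ = 139200.00 mm³.
X̄ = 284800.00/5440.00 = 52.35 mm; Ȳ = 139200.00/5440.00 = 25.59 mm.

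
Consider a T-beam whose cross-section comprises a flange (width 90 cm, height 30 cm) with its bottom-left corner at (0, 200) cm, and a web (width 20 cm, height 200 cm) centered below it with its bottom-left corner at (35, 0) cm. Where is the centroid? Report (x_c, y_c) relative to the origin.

Part | A | x̄ᵢ | ȳᵢ | A·x̄ᵢ | A·ȳᵢ
web | 4000.00 | 45.00 | 100.00 | 180000.00 | 400000.00
flange | 2700.00 | 45.00 | 215.00 | 121500.00 | 580500.00
Σ | 6700.00 |  |  | 301500.00 | 980500.00
x_c = 301500.00 / 6700.00 = 45.00 cm
y_c = 980500.00 / 6700.00 = 146.34 cm

x_c = 45.00 cm, y_c = 146.34 cm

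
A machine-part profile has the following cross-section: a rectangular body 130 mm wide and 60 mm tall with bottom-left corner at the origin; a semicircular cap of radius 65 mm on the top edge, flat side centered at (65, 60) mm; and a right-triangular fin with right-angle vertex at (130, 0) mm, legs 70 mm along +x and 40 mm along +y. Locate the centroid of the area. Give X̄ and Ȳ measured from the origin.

X̄ = 72.81 mm, Ȳ = 52.66 mm

rectangular body: A = 130 × 60 = 7800.00, centroid at (65.00, 30.00).
semicircular top: A = ½π·65² = 6636.61, centroid at (65.00, 87.59).
triangular fin: A = ½·70·40 = 1400.00, centroid at (153.33, 13.33).
ΣA = 15836.61 mm², ΣAX̄ = 1153046.61 mm³, ΣAȲ = 833946.87 mm³.
X̄ = 1153046.61/15836.61 = 72.81 mm; Ȳ = 833946.87/15836.61 = 52.66 mm.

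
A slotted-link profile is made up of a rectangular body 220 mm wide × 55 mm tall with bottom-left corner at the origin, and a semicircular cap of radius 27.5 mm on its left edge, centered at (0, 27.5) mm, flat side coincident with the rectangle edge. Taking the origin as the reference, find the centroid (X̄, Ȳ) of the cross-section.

rectangular body: A = 220 × 55 = 12100.00, centroid at (110.00, 27.50).
semicircular end: A = ½π·27.5² = 1187.91, centroid at (-11.67, 27.50).
ΣA = 13287.91 mm²
ΣAX̄ = (12100.00)(110.00) + (1187.91)(-11.67) = 1317135.42 mm³
ΣAȲ = (12100.00)(27.50) + (1187.91)(27.50) = 365417.65 mm³
X̄ = 1317135.42 / 13287.91 = 99.12 mm
Ȳ = 365417.65 / 13287.91 = 27.50 mm

X̄ = 99.12 mm, Ȳ = 27.50 mm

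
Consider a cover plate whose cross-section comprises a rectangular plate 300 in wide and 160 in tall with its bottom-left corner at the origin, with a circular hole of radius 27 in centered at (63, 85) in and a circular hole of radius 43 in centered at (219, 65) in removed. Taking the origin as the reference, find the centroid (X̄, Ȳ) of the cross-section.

X̄ = 144.95 in, Ȳ = 81.90 in

plate: A = 300 × 160 = 48000.00, centroid at (150.00, 80.00).
hole 1: A = −π·27² = -2290.22, centroid at (63.00, 85.00).
hole 2: A = −π·43² = -5808.80, centroid at (219.00, 65.00).
ΣA = 39900.97 in², ΣAX̄ = 5783587.82 in³, ΣAȲ = 3267758.90 in³.
X̄ = 5783587.82/39900.97 = 144.95 in; Ȳ = 3267758.90/39900.97 = 81.90 in.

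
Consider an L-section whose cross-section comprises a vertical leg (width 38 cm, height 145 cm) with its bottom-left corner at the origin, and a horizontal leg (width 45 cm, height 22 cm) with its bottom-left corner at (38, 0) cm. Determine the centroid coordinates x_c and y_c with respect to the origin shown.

vertical leg: A = 38 × 145 = 5510.00, centroid at (19.00, 72.50).
horizontal leg: A = 45 × 22 = 990.00, centroid at (60.50, 11.00).
ΣA = 6500.00 cm², ΣAx_c = 164585.00 cm³, ΣAy_c = 410365.00 cm³.
x_c = 164585.00/6500.00 = 25.32 cm; y_c = 410365.00/6500.00 = 63.13 cm.

x_c = 25.32 cm, y_c = 63.13 cm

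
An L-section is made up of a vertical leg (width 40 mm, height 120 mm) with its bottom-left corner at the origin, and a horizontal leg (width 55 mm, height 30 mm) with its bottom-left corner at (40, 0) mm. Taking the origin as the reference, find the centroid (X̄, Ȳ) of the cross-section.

Part | A | x̄ᵢ | ȳᵢ | A·x̄ᵢ | A·ȳᵢ
vertical leg | 4800.00 | 20.00 | 60.00 | 96000.00 | 288000.00
horizontal leg | 1650.00 | 67.50 | 15.00 | 111375.00 | 24750.00
Σ | 6450.00 |  |  | 207375.00 | 312750.00
X̄ = 207375.00 / 6450.00 = 32.15 mm
Ȳ = 312750.00 / 6450.00 = 48.49 mm

X̄ = 32.15 mm, Ȳ = 48.49 mm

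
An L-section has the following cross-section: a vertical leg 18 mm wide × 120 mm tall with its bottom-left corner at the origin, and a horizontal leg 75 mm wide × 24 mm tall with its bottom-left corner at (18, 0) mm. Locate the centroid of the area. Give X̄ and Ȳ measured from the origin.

Part | A | x̄ᵢ | ȳᵢ | A·x̄ᵢ | A·ȳᵢ
vertical leg | 2160.00 | 9.00 | 60.00 | 19440.00 | 129600.00
horizontal leg | 1800.00 | 55.50 | 12.00 | 99900.00 | 21600.00
Σ | 3960.00 |  |  | 119340.00 | 151200.00
X̄ = 119340.00 / 3960.00 = 30.14 mm
Ȳ = 151200.00 / 3960.00 = 38.18 mm

X̄ = 30.14 mm, Ȳ = 38.18 mm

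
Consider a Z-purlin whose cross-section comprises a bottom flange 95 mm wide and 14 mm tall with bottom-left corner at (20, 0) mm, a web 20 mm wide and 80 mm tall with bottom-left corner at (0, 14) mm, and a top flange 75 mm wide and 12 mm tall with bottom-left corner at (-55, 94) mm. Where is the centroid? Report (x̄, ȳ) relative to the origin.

x̄ = 23.51 mm, ȳ = 48.49 mm

bottom flange: A = 95 × 14 = 1330.00, centroid at (67.50, 7.00).
web: A = 20 × 80 = 1600.00, centroid at (10.00, 54.00).
top flange: A = 75 × 12 = 900.00, centroid at (-17.50, 100.00).
ΣA = 3830.00 mm²
ΣAx̄ = (1330.00)(67.50) + (1600.00)(10.00) + (900.00)(-17.50) = 90025.00 mm³
ΣAȳ = (1330.00)(7.00) + (1600.00)(54.00) + (900.00)(100.00) = 185710.00 mm³
x̄ = 90025.00 / 3830.00 = 23.51 mm
ȳ = 185710.00 / 3830.00 = 48.49 mm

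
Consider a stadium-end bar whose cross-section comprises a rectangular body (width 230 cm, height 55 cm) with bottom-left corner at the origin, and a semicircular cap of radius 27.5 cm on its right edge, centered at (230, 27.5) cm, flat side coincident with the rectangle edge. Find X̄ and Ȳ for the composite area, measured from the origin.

X̄ = 125.87 cm, Ȳ = 27.50 cm

rectangular body: A = 230 × 55 = 12650.00, centroid at (115.00, 27.50).
semicircular end: A = ½π·27.5² = 1187.91, centroid at (241.67, 27.50).
ΣA = 13837.91 cm², ΣAX̄ = 1741834.97 cm³, ΣAȲ = 380542.65 cm³.
X̄ = 1741834.97/13837.91 = 125.87 cm; Ȳ = 380542.65/13837.91 = 27.50 cm.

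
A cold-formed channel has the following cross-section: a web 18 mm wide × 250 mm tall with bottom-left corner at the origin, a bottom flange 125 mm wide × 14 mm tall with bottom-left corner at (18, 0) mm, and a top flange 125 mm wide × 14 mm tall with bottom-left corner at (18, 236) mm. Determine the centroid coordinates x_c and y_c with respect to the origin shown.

x_c = 40.28 mm, y_c = 125.00 mm

web: A = 18 × 250 = 4500.00, centroid at (9.00, 125.00).
bottom flange: A = 125 × 14 = 1750.00, centroid at (80.50, 7.00).
top flange: A = 125 × 14 = 1750.00, centroid at (80.50, 243.00).
ΣA = 8000.00 mm², ΣAx_c = 322250.00 mm³, ΣAy_c = 1000000.00 mm³.
x_c = 322250.00/8000.00 = 40.28 mm; y_c = 1000000.00/8000.00 = 125.00 mm.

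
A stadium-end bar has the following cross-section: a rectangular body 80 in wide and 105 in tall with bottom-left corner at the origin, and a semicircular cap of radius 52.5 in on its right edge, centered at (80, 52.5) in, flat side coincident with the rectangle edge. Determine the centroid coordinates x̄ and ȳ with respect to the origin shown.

x̄ = 61.18 in, ȳ = 52.50 in

rectangular body: A = 80 × 105 = 8400.00, centroid at (40.00, 52.50).
semicircular end: A = ½π·52.5² = 4329.51, centroid at (102.28, 52.50).
ΣA = 12729.51 in²
ΣAx̄ = (8400.00)(40.00) + (4329.51)(102.28) = 778829.34 in³
ΣAȳ = (8400.00)(52.50) + (4329.51)(52.50) = 668299.14 in³
x̄ = 778829.34 / 12729.51 = 61.18 in
ȳ = 668299.14 / 12729.51 = 52.50 in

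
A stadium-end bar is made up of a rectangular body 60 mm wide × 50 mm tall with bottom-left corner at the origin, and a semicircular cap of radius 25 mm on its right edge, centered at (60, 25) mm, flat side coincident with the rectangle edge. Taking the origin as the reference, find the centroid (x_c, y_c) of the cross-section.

Part | A | x̄ᵢ | ȳᵢ | A·x̄ᵢ | A·ȳᵢ
rectangular body | 3000.00 | 30.00 | 25.00 | 90000.00 | 75000.00
semicircular end | 981.75 | 70.61 | 25.00 | 69321.53 | 24543.69
Σ | 3981.75 |  |  | 159321.53 | 99543.69
x_c = 159321.53 / 3981.75 = 40.01 mm
y_c = 99543.69 / 3981.75 = 25.00 mm

x_c = 40.01 mm, y_c = 25.00 mm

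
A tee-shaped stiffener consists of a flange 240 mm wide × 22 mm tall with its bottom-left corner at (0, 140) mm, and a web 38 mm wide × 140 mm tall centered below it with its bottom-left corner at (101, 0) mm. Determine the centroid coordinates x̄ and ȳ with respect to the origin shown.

x̄ = 120.00 mm, ȳ = 110.35 mm

Part | A | x̄ᵢ | ȳᵢ | A·x̄ᵢ | A·ȳᵢ
web | 5320.00 | 120.00 | 70.00 | 638400.00 | 372400.00
flange | 5280.00 | 120.00 | 151.00 | 633600.00 | 797280.00
Σ | 10600.00 |  |  | 1272000.00 | 1169680.00
x̄ = 1272000.00 / 10600.00 = 120.00 mm
ȳ = 1169680.00 / 10600.00 = 110.35 mm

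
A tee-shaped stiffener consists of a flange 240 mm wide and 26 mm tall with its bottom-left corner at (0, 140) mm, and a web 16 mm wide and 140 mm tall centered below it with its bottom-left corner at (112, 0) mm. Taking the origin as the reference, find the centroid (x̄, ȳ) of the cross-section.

web: A = 16 × 140 = 2240.00, centroid at (120.00, 70.00).
flange: A = 240 × 26 = 6240.00, centroid at (120.00, 153.00).
ΣA = 8480.00 mm², ΣAx̄ = 1017600.00 mm³, ΣAȳ = 1111520.00 mm³.
x̄ = 1017600.00/8480.00 = 120.00 mm; ȳ = 1111520.00/8480.00 = 131.08 mm.

x̄ = 120.00 mm, ȳ = 131.08 mm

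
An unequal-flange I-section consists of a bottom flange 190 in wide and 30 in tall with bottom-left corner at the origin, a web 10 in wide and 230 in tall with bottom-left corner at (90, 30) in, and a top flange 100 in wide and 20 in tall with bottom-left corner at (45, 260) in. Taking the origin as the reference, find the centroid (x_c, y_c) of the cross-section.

Part | A | x̄ᵢ | ȳᵢ | A·x̄ᵢ | A·ȳᵢ
bottom flange | 5700.00 | 95.00 | 15.00 | 541500.00 | 85500.00
web | 2300.00 | 95.00 | 145.00 | 218500.00 | 333500.00
top flange | 2000.00 | 95.00 | 270.00 | 190000.00 | 540000.00
Σ | 10000.00 |  |  | 950000.00 | 959000.00
x_c = 950000.00 / 10000.00 = 95.00 in
y_c = 959000.00 / 10000.00 = 95.90 in

x_c = 95.00 in, y_c = 95.90 in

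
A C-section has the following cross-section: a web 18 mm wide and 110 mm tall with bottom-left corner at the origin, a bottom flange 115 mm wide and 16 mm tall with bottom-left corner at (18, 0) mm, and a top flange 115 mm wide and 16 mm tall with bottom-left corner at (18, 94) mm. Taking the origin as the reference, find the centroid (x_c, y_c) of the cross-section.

x_c = 52.24 mm, y_c = 55.00 mm

web: A = 18 × 110 = 1980.00, centroid at (9.00, 55.00).
bottom flange: A = 115 × 16 = 1840.00, centroid at (75.50, 8.00).
top flange: A = 115 × 16 = 1840.00, centroid at (75.50, 102.00).
ΣA = 5660.00 mm², ΣAx_c = 295660.00 mm³, ΣAy_c = 311300.00 mm³.
x_c = 295660.00/5660.00 = 52.24 mm; y_c = 311300.00/5660.00 = 55.00 mm.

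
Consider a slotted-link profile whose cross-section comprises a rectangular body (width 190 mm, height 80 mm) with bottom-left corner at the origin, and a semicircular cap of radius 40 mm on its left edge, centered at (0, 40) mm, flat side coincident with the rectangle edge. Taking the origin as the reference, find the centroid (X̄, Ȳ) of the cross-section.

rectangular body: A = 190 × 80 = 15200.00, centroid at (95.00, 40.00).
semicircular end: A = ½π·40² = 2513.27, centroid at (-16.98, 40.00).
ΣA = 17713.27 mm², ΣAX̄ = 1401333.33 mm³, ΣAȲ = 708530.96 mm³.
X̄ = 1401333.33/17713.27 = 79.11 mm; Ȳ = 708530.96/17713.27 = 40.00 mm.

X̄ = 79.11 mm, Ȳ = 40.00 mm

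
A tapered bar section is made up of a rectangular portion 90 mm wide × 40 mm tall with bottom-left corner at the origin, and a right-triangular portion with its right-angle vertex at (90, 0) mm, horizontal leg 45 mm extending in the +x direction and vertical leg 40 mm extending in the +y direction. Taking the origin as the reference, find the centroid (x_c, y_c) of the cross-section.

rectangular portion: A = 90 × 40 = 3600.00, centroid at (45.00, 20.00).
triangular portion: A = ½·45·40 = 900.00, centroid at (105.00, 13.33).
ΣA = 4500.00 mm², ΣAx_c = 256500.00 mm³, ΣAy_c = 84000.00 mm³.
x_c = 256500.00/4500.00 = 57.00 mm; y_c = 84000.00/4500.00 = 18.67 mm.

x_c = 57.00 mm, y_c = 18.67 mm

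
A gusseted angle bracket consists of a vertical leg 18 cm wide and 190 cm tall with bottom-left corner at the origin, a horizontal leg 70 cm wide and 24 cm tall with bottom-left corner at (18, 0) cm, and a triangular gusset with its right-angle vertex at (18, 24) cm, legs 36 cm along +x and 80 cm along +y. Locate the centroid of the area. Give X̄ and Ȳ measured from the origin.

X̄ = 24.93 cm, Ȳ = 63.92 cm

vertical leg: A = 18 × 190 = 3420.00, centroid at (9.00, 95.00).
horizontal leg: A = 70 × 24 = 1680.00, centroid at (53.00, 12.00).
gusset: A = ½·36·80 = 1440.00, centroid at (30.00, 50.67).
ΣA = 6540.00 cm²
ΣAX̄ = (3420.00)(9.00) + (1680.00)(53.00) + (1440.00)(30.00) = 163020.00 cm³
ΣAȲ = (3420.00)(95.00) + (1680.00)(12.00) + (1440.00)(50.67) = 418020.00 cm³
X̄ = 163020.00 / 6540.00 = 24.93 cm
Ȳ = 418020.00 / 6540.00 = 63.92 cm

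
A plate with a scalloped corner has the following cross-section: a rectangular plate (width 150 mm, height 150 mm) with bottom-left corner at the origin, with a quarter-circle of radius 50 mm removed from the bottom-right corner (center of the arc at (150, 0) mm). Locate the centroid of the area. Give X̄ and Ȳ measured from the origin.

X̄ = 69.86 mm, Ȳ = 80.14 mm

plate: A = 150 × 150 = 22500.00, centroid at (75.00, 75.00).
removed quarter-circle: A = −¼π·50² = -1963.50, centroid at (128.78, 21.22).
ΣA = 20536.50 mm²
ΣAX̄ = (22500.00)(75.00) + (-1963.50)(128.78) = 1434642.36 mm³
ΣAȲ = (22500.00)(75.00) + (-1963.50)(21.22) = 1645833.33 mm³
X̄ = 1434642.36 / 20536.50 = 69.86 mm
Ȳ = 1645833.33 / 20536.50 = 80.14 mm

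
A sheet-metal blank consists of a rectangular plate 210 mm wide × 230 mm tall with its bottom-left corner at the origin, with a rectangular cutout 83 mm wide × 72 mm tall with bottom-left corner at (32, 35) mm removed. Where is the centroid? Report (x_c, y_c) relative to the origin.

x_c = 109.45 mm, y_c = 121.21 mm

Part | A | x̄ᵢ | ȳᵢ | A·x̄ᵢ | A·ȳᵢ
plate | 48300.00 | 105.00 | 115.00 | 5071500.00 | 5554500.00
hole | -5976.00 | 73.50 | 71.00 | -439236.00 | -424296.00
Σ | 42324.00 |  |  | 4632264.00 | 5130204.00
x_c = 4632264.00 / 42324.00 = 109.45 mm
y_c = 5130204.00 / 42324.00 = 121.21 mm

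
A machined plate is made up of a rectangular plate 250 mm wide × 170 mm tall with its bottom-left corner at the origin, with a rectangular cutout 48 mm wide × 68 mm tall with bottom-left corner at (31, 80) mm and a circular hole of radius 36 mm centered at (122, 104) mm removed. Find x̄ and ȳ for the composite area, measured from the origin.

x̄ = 131.84 mm, ȳ = 80.11 mm

Part | A | x̄ᵢ | ȳᵢ | A·x̄ᵢ | A·ȳᵢ
plate | 42500.00 | 125.00 | 85.00 | 5312500.00 | 3612500.00
hole 1 | -3264.00 | 55.00 | 114.00 | -179520.00 | -372096.00
hole 2 | -4071.50 | 122.00 | 104.00 | -496723.50 | -423436.42
Σ | 35164.50 |  |  | 4636256.50 | 2816967.58
x̄ = 4636256.50 / 35164.50 = 131.84 mm
ȳ = 2816967.58 / 35164.50 = 80.11 mm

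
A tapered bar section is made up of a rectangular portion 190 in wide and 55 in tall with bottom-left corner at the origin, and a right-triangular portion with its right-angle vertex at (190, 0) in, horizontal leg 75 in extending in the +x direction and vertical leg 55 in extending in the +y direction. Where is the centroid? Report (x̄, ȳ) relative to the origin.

x̄ = 114.78 in, ȳ = 25.99 in

Part | A | x̄ᵢ | ȳᵢ | A·x̄ᵢ | A·ȳᵢ
rectangular portion | 10450.00 | 95.00 | 27.50 | 992750.00 | 287375.00
triangular portion | 2062.50 | 215.00 | 18.33 | 443437.50 | 37812.50
Σ | 12512.50 |  |  | 1436187.50 | 325187.50
x̄ = 1436187.50 / 12512.50 = 114.78 in
ȳ = 325187.50 / 12512.50 = 25.99 in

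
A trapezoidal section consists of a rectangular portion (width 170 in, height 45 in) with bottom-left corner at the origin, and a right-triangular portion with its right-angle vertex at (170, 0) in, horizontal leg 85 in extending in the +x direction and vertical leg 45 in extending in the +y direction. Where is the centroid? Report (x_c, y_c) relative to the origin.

x_c = 107.67 in, y_c = 21.00 in

rectangular portion: A = 170 × 45 = 7650.00, centroid at (85.00, 22.50).
triangular portion: A = ½·85·45 = 1912.50, centroid at (198.33, 15.00).
ΣA = 9562.50 in²
ΣAx_c = (7650.00)(85.00) + (1912.50)(198.33) = 1029562.50 in³
ΣAy_c = (7650.00)(22.50) + (1912.50)(15.00) = 200812.50 in³
x_c = 1029562.50 / 9562.50 = 107.67 in
y_c = 200812.50 / 9562.50 = 21.00 in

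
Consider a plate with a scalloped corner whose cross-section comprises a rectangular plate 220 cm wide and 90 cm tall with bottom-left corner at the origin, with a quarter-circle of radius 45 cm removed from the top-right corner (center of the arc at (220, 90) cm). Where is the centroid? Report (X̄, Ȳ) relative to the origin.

X̄ = 102.06 cm, Ȳ = 42.74 cm

plate: A = 220 × 90 = 19800.00, centroid at (110.00, 45.00).
removed quarter-circle: A = −¼π·45² = -1590.43, centroid at (200.90, 70.90).
ΣA = 18209.57 cm²
ΣAX̄ = (19800.00)(110.00) + (-1590.43)(200.90) = 1858480.12 cm³
ΣAȲ = (19800.00)(45.00) + (-1590.43)(70.90) = 778236.18 cm³
X̄ = 1858480.12 / 18209.57 = 102.06 cm
Ȳ = 778236.18 / 18209.57 = 42.74 cm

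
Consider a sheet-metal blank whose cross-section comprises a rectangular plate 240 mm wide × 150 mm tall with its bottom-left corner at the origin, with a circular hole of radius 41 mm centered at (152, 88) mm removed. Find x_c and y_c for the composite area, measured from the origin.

x_c = 114.50 mm, y_c = 72.77 mm

Part | A | x̄ᵢ | ȳᵢ | A·x̄ᵢ | A·ȳᵢ
plate | 36000.00 | 120.00 | 75.00 | 4320000.00 | 2700000.00
hole | -5281.02 | 152.00 | 88.00 | -802714.62 | -464729.52
Σ | 30718.98 |  |  | 3517285.38 | 2235270.48
x_c = 3517285.38 / 30718.98 = 114.50 mm
y_c = 2235270.48 / 30718.98 = 72.77 mm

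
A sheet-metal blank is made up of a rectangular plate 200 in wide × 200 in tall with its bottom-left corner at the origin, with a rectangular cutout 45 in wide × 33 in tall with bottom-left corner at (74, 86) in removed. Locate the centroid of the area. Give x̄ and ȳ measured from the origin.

Part | A | x̄ᵢ | ȳᵢ | A·x̄ᵢ | A·ȳᵢ
plate | 40000.00 | 100.00 | 100.00 | 4000000.00 | 4000000.00
hole | -1485.00 | 96.50 | 102.50 | -143302.50 | -152212.50
Σ | 38515.00 |  |  | 3856697.50 | 3847787.50
x̄ = 3856697.50 / 38515.00 = 100.13 in
ȳ = 3847787.50 / 38515.00 = 99.90 in

x̄ = 100.13 in, ȳ = 99.90 in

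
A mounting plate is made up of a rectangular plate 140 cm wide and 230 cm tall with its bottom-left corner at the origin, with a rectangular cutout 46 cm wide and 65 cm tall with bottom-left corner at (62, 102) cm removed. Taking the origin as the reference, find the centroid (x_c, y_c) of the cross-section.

plate: A = 140 × 230 = 32200.00, centroid at (70.00, 115.00).
hole: A = −(46 × 65) = -2990.00, centroid at (85.00, 134.50).
ΣA = 29210.00 cm²
ΣAx_c = (32200.00)(70.00) + (-2990.00)(85.00) = 1999850.00 cm³
ΣAy_c = (32200.00)(115.00) + (-2990.00)(134.50) = 3300845.00 cm³
x_c = 1999850.00 / 29210.00 = 68.46 cm
y_c = 3300845.00 / 29210.00 = 113.00 cm

x_c = 68.46 cm, y_c = 113.00 cm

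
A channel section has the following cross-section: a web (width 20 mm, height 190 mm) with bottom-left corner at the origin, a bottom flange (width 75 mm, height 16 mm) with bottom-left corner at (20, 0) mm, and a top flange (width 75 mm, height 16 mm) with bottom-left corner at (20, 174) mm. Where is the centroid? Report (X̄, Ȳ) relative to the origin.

web: A = 20 × 190 = 3800.00, centroid at (10.00, 95.00).
bottom flange: A = 75 × 16 = 1200.00, centroid at (57.50, 8.00).
top flange: A = 75 × 16 = 1200.00, centroid at (57.50, 182.00).
ΣA = 6200.00 mm²
ΣAX̄ = (3800.00)(10.00) + (1200.00)(57.50) + (1200.00)(57.50) = 176000.00 mm³
ΣAȲ = (3800.00)(95.00) + (1200.00)(8.00) + (1200.00)(182.00) = 589000.00 mm³
X̄ = 176000.00 / 6200.00 = 28.39 mm
Ȳ = 589000.00 / 6200.00 = 95.00 mm

X̄ = 28.39 mm, Ȳ = 95.00 mm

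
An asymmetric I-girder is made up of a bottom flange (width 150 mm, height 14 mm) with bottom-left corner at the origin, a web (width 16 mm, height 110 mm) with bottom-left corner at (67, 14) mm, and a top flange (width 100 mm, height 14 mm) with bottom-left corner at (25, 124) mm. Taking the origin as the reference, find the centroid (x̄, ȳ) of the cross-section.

x̄ = 75.00 mm, ȳ = 60.75 mm

Part | A | x̄ᵢ | ȳᵢ | A·x̄ᵢ | A·ȳᵢ
bottom flange | 2100.00 | 75.00 | 7.00 | 157500.00 | 14700.00
web | 1760.00 | 75.00 | 69.00 | 132000.00 | 121440.00
top flange | 1400.00 | 75.00 | 131.00 | 105000.00 | 183400.00
Σ | 5260.00 |  |  | 394500.00 | 319540.00
x̄ = 394500.00 / 5260.00 = 75.00 mm
ȳ = 319540.00 / 5260.00 = 60.75 mm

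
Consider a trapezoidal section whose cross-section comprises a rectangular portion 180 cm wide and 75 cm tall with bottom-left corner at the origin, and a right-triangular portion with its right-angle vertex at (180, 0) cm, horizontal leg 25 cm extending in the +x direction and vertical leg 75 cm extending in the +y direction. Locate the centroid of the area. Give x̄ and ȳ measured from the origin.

rectangular portion: A = 180 × 75 = 13500.00, centroid at (90.00, 37.50).
triangular portion: A = ½·25·75 = 937.50, centroid at (188.33, 25.00).
ΣA = 14437.50 cm², ΣAx̄ = 1391562.50 cm³, ΣAȳ = 529687.50 cm³.
x̄ = 1391562.50/14437.50 = 96.39 cm; ȳ = 529687.50/14437.50 = 36.69 cm.

x̄ = 96.39 cm, ȳ = 36.69 cm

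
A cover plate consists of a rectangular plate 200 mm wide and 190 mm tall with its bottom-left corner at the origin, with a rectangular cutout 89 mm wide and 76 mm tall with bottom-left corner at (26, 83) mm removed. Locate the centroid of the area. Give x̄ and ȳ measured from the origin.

plate: A = 200 × 190 = 38000.00, centroid at (100.00, 95.00).
hole: A = −(89 × 76) = -6764.00, centroid at (70.50, 121.00).
ΣA = 31236.00 mm²
ΣAx̄ = (38000.00)(100.00) + (-6764.00)(70.50) = 3323138.00 mm³
ΣAȳ = (38000.00)(95.00) + (-6764.00)(121.00) = 2791556.00 mm³
x̄ = 3323138.00 / 31236.00 = 106.39 mm
ȳ = 2791556.00 / 31236.00 = 89.37 mm

x̄ = 106.39 mm, ȳ = 89.37 mm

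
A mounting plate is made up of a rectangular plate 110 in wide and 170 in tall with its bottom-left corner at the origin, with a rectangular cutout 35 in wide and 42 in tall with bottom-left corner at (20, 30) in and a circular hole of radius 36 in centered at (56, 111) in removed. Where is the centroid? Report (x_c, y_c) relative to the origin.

plate: A = 110 × 170 = 18700.00, centroid at (55.00, 85.00).
hole 1: A = −(35 × 42) = -1470.00, centroid at (37.50, 51.00).
hole 2: A = −π·36² = -4071.50, centroid at (56.00, 111.00).
ΣA = 13158.50 in², ΣAx_c = 745370.77 in³, ΣAy_c = 1062593.05 in³.
x_c = 745370.77/13158.50 = 56.65 in; y_c = 1062593.05/13158.50 = 80.75 in.

x_c = 56.65 in, y_c = 80.75 in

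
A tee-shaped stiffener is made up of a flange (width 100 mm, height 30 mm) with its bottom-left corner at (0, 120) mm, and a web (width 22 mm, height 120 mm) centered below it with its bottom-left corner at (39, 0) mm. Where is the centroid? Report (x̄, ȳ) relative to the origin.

web: A = 22 × 120 = 2640.00, centroid at (50.00, 60.00).
flange: A = 100 × 30 = 3000.00, centroid at (50.00, 135.00).
ΣA = 5640.00 mm², ΣAx̄ = 282000.00 mm³, ΣAȳ = 563400.00 mm³.
x̄ = 282000.00/5640.00 = 50.00 mm; ȳ = 563400.00/5640.00 = 99.89 mm.

x̄ = 50.00 mm, ȳ = 99.89 mm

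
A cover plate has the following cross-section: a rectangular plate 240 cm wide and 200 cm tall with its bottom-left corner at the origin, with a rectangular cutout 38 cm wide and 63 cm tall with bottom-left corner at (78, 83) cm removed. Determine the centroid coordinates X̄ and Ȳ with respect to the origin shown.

Part | A | x̄ᵢ | ȳᵢ | A·x̄ᵢ | A·ȳᵢ
plate | 48000.00 | 120.00 | 100.00 | 5760000.00 | 4800000.00
hole | -2394.00 | 97.00 | 114.50 | -232218.00 | -274113.00
Σ | 45606.00 |  |  | 5527782.00 | 4525887.00
X̄ = 5527782.00 / 45606.00 = 121.21 cm
Ȳ = 4525887.00 / 45606.00 = 99.24 cm

X̄ = 121.21 cm, Ȳ = 99.24 cm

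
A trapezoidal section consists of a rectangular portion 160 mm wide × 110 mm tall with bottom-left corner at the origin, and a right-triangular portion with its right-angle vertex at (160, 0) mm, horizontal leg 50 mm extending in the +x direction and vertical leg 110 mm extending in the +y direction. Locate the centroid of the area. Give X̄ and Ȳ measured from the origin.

rectangular portion: A = 160 × 110 = 17600.00, centroid at (80.00, 55.00).
triangular portion: A = ½·50·110 = 2750.00, centroid at (176.67, 36.67).
ΣA = 20350.00 mm², ΣAX̄ = 1893833.33 mm³, ΣAȲ = 1068833.33 mm³.
X̄ = 1893833.33/20350.00 = 93.06 mm; Ȳ = 1068833.33/20350.00 = 52.52 mm.

X̄ = 93.06 mm, Ȳ = 52.52 mm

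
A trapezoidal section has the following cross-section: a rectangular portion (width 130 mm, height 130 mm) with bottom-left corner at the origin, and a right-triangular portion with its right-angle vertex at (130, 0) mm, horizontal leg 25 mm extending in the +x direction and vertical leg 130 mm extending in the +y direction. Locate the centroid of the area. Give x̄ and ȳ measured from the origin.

x̄ = 71.43 mm, ȳ = 63.10 mm

rectangular portion: A = 130 × 130 = 16900.00, centroid at (65.00, 65.00).
triangular portion: A = ½·25·130 = 1625.00, centroid at (138.33, 43.33).
ΣA = 18525.00 mm², ΣAx̄ = 1323291.67 mm³, ΣAȳ = 1168916.67 mm³.
x̄ = 1323291.67/18525.00 = 71.43 mm; ȳ = 1168916.67/18525.00 = 63.10 mm.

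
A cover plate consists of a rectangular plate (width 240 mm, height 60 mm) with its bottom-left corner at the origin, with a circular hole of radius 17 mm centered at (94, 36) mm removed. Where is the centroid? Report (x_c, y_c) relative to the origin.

x_c = 121.75 mm, y_c = 29.60 mm

plate: A = 240 × 60 = 14400.00, centroid at (120.00, 30.00).
hole: A = −π·17² = -907.92, centroid at (94.00, 36.00).
ΣA = 13492.08 mm², ΣAx_c = 1642655.49 mm³, ΣAy_c = 399314.87 mm³.
x_c = 1642655.49/13492.08 = 121.75 mm; y_c = 399314.87/13492.08 = 29.60 mm.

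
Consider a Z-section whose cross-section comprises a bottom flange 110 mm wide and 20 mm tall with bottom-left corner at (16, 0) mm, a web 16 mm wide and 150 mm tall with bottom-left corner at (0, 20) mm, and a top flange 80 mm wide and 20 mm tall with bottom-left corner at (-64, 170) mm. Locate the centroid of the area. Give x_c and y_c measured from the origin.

Part | A | x̄ᵢ | ȳᵢ | A·x̄ᵢ | A·ȳᵢ
bottom flange | 2200.00 | 71.00 | 10.00 | 156200.00 | 22000.00
web | 2400.00 | 8.00 | 95.00 | 19200.00 | 228000.00
top flange | 1600.00 | -24.00 | 180.00 | -38400.00 | 288000.00
Σ | 6200.00 |  |  | 137000.00 | 538000.00
x_c = 137000.00 / 6200.00 = 22.10 mm
y_c = 538000.00 / 6200.00 = 86.77 mm

x_c = 22.10 mm, y_c = 86.77 mm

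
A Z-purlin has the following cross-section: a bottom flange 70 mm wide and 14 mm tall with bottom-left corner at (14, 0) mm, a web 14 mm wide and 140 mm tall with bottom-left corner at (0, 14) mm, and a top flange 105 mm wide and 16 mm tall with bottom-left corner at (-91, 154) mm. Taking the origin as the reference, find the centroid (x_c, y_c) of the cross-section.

x_c = -0.64 mm, y_c = 96.03 mm

bottom flange: A = 70 × 14 = 980.00, centroid at (49.00, 7.00).
web: A = 14 × 140 = 1960.00, centroid at (7.00, 84.00).
top flange: A = 105 × 16 = 1680.00, centroid at (-38.50, 162.00).
ΣA = 4620.00 mm²
ΣAx_c = (980.00)(49.00) + (1960.00)(7.00) + (1680.00)(-38.50) = -2940.00 mm³
ΣAy_c = (980.00)(7.00) + (1960.00)(84.00) + (1680.00)(162.00) = 443660.00 mm³
x_c = -2940.00 / 4620.00 = -0.64 mm
y_c = 443660.00 / 4620.00 = 96.03 mm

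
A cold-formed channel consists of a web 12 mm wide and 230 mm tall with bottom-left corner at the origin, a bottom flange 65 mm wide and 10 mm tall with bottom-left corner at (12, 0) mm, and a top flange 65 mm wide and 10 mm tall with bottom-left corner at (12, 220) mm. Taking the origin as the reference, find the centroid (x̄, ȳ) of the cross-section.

web: A = 12 × 230 = 2760.00, centroid at (6.00, 115.00).
bottom flange: A = 65 × 10 = 650.00, centroid at (44.50, 5.00).
top flange: A = 65 × 10 = 650.00, centroid at (44.50, 225.00).
ΣA = 4060.00 mm²
ΣAx̄ = (2760.00)(6.00) + (650.00)(44.50) + (650.00)(44.50) = 74410.00 mm³
ΣAȳ = (2760.00)(115.00) + (650.00)(5.00) + (650.00)(225.00) = 466900.00 mm³
x̄ = 74410.00 / 4060.00 = 18.33 mm
ȳ = 466900.00 / 4060.00 = 115.00 mm

x̄ = 18.33 mm, ȳ = 115.00 mm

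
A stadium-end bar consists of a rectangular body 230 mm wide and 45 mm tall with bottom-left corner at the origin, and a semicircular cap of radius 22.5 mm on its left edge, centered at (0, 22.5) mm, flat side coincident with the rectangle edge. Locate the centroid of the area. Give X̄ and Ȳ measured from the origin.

X̄ = 106.11 mm, Ȳ = 22.50 mm

Part | A | x̄ᵢ | ȳᵢ | A·x̄ᵢ | A·ȳᵢ
rectangular body | 10350.00 | 115.00 | 22.50 | 1190250.00 | 232875.00
semicircular end | 795.22 | -9.55 | 22.50 | -7593.75 | 17892.35
Σ | 11145.22 |  |  | 1182656.25 | 250767.35
X̄ = 1182656.25 / 11145.22 = 106.11 mm
Ȳ = 250767.35 / 11145.22 = 22.50 mm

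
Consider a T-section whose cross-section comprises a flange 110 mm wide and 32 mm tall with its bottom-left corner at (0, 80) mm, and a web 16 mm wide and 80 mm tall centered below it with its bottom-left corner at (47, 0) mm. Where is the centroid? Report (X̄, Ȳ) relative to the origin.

X̄ = 55.00 mm, Ȳ = 81.07 mm

Part | A | x̄ᵢ | ȳᵢ | A·x̄ᵢ | A·ȳᵢ
web | 1280.00 | 55.00 | 40.00 | 70400.00 | 51200.00
flange | 3520.00 | 55.00 | 96.00 | 193600.00 | 337920.00
Σ | 4800.00 |  |  | 264000.00 | 389120.00
X̄ = 264000.00 / 4800.00 = 55.00 mm
Ȳ = 389120.00 / 4800.00 = 81.07 mm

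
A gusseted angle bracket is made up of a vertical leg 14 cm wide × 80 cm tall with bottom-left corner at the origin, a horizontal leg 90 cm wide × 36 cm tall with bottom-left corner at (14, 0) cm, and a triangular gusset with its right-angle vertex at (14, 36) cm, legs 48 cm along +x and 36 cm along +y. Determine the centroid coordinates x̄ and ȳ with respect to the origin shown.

x̄ = 43.06 cm, ȳ = 27.68 cm

Part | A | x̄ᵢ | ȳᵢ | A·x̄ᵢ | A·ȳᵢ
vertical leg | 1120.00 | 7.00 | 40.00 | 7840.00 | 44800.00
horizontal leg | 3240.00 | 59.00 | 18.00 | 191160.00 | 58320.00
gusset | 864.00 | 30.00 | 48.00 | 25920.00 | 41472.00
Σ | 5224.00 |  |  | 224920.00 | 144592.00
x̄ = 224920.00 / 5224.00 = 43.06 cm
ȳ = 144592.00 / 5224.00 = 27.68 cm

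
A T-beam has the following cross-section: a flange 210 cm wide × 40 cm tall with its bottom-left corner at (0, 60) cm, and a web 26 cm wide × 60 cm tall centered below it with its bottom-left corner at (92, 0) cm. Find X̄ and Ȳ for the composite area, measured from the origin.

web: A = 26 × 60 = 1560.00, centroid at (105.00, 30.00).
flange: A = 210 × 40 = 8400.00, centroid at (105.00, 80.00).
ΣA = 9960.00 cm²
ΣAX̄ = (1560.00)(105.00) + (8400.00)(105.00) = 1045800.00 cm³
ΣAȲ = (1560.00)(30.00) + (8400.00)(80.00) = 718800.00 cm³
X̄ = 1045800.00 / 9960.00 = 105.00 cm
Ȳ = 718800.00 / 9960.00 = 72.17 cm

X̄ = 105.00 cm, Ȳ = 72.17 cm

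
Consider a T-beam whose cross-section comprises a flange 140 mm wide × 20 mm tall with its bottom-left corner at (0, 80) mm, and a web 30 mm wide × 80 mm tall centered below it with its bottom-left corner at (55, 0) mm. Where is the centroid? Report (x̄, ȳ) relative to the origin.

x̄ = 70.00 mm, ȳ = 66.92 mm

Part | A | x̄ᵢ | ȳᵢ | A·x̄ᵢ | A·ȳᵢ
web | 2400.00 | 70.00 | 40.00 | 168000.00 | 96000.00
flange | 2800.00 | 70.00 | 90.00 | 196000.00 | 252000.00
Σ | 5200.00 |  |  | 364000.00 | 348000.00
x̄ = 364000.00 / 5200.00 = 70.00 mm
ȳ = 348000.00 / 5200.00 = 66.92 mm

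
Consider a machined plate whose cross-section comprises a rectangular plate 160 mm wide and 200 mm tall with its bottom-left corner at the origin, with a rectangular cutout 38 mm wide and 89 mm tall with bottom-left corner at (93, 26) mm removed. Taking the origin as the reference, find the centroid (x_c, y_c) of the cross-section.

x_c = 76.22 mm, y_c = 103.49 mm

plate: A = 160 × 200 = 32000.00, centroid at (80.00, 100.00).
hole: A = −(38 × 89) = -3382.00, centroid at (112.00, 70.50).
ΣA = 28618.00 mm²
ΣAx_c = (32000.00)(80.00) + (-3382.00)(112.00) = 2181216.00 mm³
ΣAy_c = (32000.00)(100.00) + (-3382.00)(70.50) = 2961569.00 mm³
x_c = 2181216.00 / 28618.00 = 76.22 mm
y_c = 2961569.00 / 28618.00 = 103.49 mm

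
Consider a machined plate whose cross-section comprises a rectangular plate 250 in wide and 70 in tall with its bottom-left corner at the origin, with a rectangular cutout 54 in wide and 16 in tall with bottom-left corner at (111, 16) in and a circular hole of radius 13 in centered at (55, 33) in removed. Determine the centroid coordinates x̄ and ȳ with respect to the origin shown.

x̄ = 126.61 in, ȳ = 35.66 in

plate: A = 250 × 70 = 17500.00, centroid at (125.00, 35.00).
hole 1: A = −(54 × 16) = -864.00, centroid at (138.00, 24.00).
hole 2: A = −π·13² = -530.93, centroid at (55.00, 33.00).
ΣA = 16105.07 in², ΣAx̄ = 2039066.90 in³, ΣAȳ = 574243.34 in³.
x̄ = 2039066.90/16105.07 = 126.61 in; ȳ = 574243.34/16105.07 = 35.66 in.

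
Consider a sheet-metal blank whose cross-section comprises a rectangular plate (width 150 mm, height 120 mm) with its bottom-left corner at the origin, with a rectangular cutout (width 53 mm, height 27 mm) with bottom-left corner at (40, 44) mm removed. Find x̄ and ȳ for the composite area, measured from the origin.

Part | A | x̄ᵢ | ȳᵢ | A·x̄ᵢ | A·ȳᵢ
plate | 18000.00 | 75.00 | 60.00 | 1350000.00 | 1080000.00
hole | -1431.00 | 66.50 | 57.50 | -95161.50 | -82282.50
Σ | 16569.00 |  |  | 1254838.50 | 997717.50
x̄ = 1254838.50 / 16569.00 = 75.73 mm
ȳ = 997717.50 / 16569.00 = 60.22 mm

x̄ = 75.73 mm, ȳ = 60.22 mm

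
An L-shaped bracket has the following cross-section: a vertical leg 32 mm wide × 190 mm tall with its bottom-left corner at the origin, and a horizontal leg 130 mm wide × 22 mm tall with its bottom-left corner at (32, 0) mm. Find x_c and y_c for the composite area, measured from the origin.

x_c = 41.91 mm, y_c = 68.13 mm

Part | A | x̄ᵢ | ȳᵢ | A·x̄ᵢ | A·ȳᵢ
vertical leg | 6080.00 | 16.00 | 95.00 | 97280.00 | 577600.00
horizontal leg | 2860.00 | 97.00 | 11.00 | 277420.00 | 31460.00
Σ | 8940.00 |  |  | 374700.00 | 609060.00
x_c = 374700.00 / 8940.00 = 41.91 mm
y_c = 609060.00 / 8940.00 = 68.13 mm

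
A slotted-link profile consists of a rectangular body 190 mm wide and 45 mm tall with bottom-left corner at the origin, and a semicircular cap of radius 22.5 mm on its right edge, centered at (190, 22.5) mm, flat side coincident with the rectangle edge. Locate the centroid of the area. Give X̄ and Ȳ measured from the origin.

X̄ = 103.90 mm, Ȳ = 22.50 mm

rectangular body: A = 190 × 45 = 8550.00, centroid at (95.00, 22.50).
semicircular end: A = ½π·22.5² = 795.22, centroid at (199.55, 22.50).
ΣA = 9345.22 mm²
ΣAX̄ = (8550.00)(95.00) + (795.22)(199.55) = 970934.72 mm³
ΣAȲ = (8550.00)(22.50) + (795.22)(22.50) = 210267.35 mm³
X̄ = 970934.72 / 9345.22 = 103.90 mm
Ȳ = 210267.35 / 9345.22 = 22.50 mm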